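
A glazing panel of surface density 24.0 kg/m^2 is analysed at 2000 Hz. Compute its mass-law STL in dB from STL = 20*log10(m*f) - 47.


Mass law: STL = 20 * log10(m * f) - 47
  m * f = 24.0 * 2000 = 48000
  log10(48000) = 4.68124
  STL = 20 * 4.68124 - 47 = 93.6248 - 47 = 46.6 dB

46.6 dB


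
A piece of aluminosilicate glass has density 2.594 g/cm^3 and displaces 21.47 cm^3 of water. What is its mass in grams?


Rearrange rho = m / V:
  m = rho * V
  m = 2.594 * 21.47 = 55.693 g

55.693 g


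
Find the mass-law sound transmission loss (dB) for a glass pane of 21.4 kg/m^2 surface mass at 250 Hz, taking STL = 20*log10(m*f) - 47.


Mass law: STL = 20 * log10(m * f) - 47
  m * f = 21.4 * 250 = 5350
  log10(5350) = 3.72835
  STL = 20 * 3.72835 - 47 = 74.567 - 47 = 27.6 dB

27.6 dB


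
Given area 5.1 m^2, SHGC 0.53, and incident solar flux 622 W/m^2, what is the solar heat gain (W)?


Solar heat gain: Q = Area * SHGC * Irradiance
  Q = 5.1 * 0.53 * 622 = 1681.3 W

1681.3 W


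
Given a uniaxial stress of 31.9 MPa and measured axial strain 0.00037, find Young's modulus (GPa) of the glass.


Young's modulus: E = stress / strain
  E = 31.9 MPa / 0.00037 = 86216.22 MPa
Convert to GPa: 86216.22 / 1000 = 86.22 GPa

86.22 GPa


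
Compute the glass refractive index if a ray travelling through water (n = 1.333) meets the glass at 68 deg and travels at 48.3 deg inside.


Apply Snell's law: n1 * sin(theta1) = n2 * sin(theta2)
  n2 = n1 * sin(theta1) / sin(theta2)
  sin(68) = 0.927184
  sin(48.3) = 0.746638
  n2 = 1.333 * 0.927184 / 0.746638 = 1.6553

1.6553


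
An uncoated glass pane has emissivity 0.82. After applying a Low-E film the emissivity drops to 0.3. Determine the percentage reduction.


Percentage reduction = (1 - coated/uncoated) * 100
  Ratio = 0.3 / 0.82 = 0.3659
  Reduction = (1 - 0.3659) * 100 = 63.4%

63.4%


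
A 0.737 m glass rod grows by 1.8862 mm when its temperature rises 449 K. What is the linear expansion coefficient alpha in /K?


Rearrange dL = alpha * L0 * dT for alpha:
  alpha = dL / (L0 * dT)
  alpha = (1.8862 / 1000) / (0.737 * 449) = 0.0000057 /K = 5.7 x 10^-6 /K

5.7 x 10^-6 /K


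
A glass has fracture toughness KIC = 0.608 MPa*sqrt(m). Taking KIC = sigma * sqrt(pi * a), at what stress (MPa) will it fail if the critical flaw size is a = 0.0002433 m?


Rearrange KIC = sigma * sqrt(pi * a):
  sigma = KIC / sqrt(pi * a)
  sqrt(pi * 0.0002433) = 0.027647
  sigma = 0.608 / 0.027647 = 21.99 MPa

21.99 MPa


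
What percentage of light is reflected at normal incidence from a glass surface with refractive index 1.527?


Fresnel reflectance at normal incidence:
  R = ((n - 1)/(n + 1))^2
  (n - 1)/(n + 1) = (1.527 - 1)/(1.527 + 1) = 0.208548
  R = 0.208548^2 = 0.0434923
  R(%) = 0.0434923 * 100 = 4.349%

4.349%


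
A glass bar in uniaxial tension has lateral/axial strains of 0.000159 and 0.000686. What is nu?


Poisson's ratio: nu = lateral strain / axial strain
  nu = 0.000159 / 0.000686 = 0.2318

0.2318


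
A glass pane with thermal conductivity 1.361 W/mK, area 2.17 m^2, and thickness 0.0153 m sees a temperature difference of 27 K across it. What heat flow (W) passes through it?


Fourier's law: Q = k * A * dT / t
  Q = 1.361 * 2.17 * 27 / 0.0153
  Q = 79.74099 / 0.0153 = 5211.8 W

5211.8 W


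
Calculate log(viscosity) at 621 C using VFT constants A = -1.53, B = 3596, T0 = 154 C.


VFT equation: log(eta) = A + B / (T - T0)
  T - T0 = 621 - 154 = 467
  B / (T - T0) = 3596 / 467 = 7.7
  log(eta) = -1.53 + 7.7 = 6.17

6.17


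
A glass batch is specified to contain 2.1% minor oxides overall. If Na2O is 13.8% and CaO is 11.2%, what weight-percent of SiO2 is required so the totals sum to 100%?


Known pieces sum to 100%:
  SiO2 = 100 - (others + Na2O + CaO)
  SiO2 = 100 - (2.1 + 13.8 + 11.2) = 72.9%

72.9%


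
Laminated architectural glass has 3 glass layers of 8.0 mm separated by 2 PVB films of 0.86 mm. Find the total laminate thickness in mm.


Total thickness = glass contribution + PVB contribution
  Glass: 3 * 8.0 = 24.0 mm
  PVB: 2 * 0.86 = 1.72 mm
  Total = 24.0 + 1.72 = 25.72 mm

25.72 mm


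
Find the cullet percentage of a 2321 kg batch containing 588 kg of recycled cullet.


Cullet ratio = (cullet mass / total batch mass) * 100
  Ratio = 588 / 2321 * 100 = 25.33%

25.33%


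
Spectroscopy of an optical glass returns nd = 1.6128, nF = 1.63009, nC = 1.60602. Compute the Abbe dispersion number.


Abbe number formula: Vd = (nd - 1) / (nF - nC)
  nd - 1 = 1.6128 - 1 = 0.6128
  nF - nC = 1.63009 - 1.60602 = 0.02407
  Vd = 0.6128 / 0.02407 = 25.46

25.46


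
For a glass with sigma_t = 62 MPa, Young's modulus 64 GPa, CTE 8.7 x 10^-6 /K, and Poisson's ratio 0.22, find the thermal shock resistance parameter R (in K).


Thermal shock resistance: R = sigma * (1 - nu) / (E * alpha)
  Numerator = 62 * (1 - 0.22) = 48.36
  Denominator = 64 * 1000 * (8.7 x 10^-6) = 0.5568
  R = 48.36 / 0.5568 = 86.9 K

86.9 K


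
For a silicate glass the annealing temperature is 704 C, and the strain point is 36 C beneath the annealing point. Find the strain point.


Strain point = annealing point - difference:
  T_strain = 704 - 36 = 668 C

668 C


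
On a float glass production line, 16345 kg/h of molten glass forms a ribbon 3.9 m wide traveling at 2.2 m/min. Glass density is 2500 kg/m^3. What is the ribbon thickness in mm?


Ribbon cross-section from mass balance:
  Volume rate = throughput / density = 16345 / 2500 = 6.538 m^3/h
  thickness = volume rate / (speed * 60 * width), i.e.
  thickness = throughput / (60 * speed * width * density) * 1000
  thickness = 16345 / (60 * 2.2 * 3.9 * 2500) * 1000 = 12.7 mm

12.7 mm


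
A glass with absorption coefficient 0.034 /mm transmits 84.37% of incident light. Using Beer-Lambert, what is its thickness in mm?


Rearrange T = exp(-alpha * thickness):
  thickness = -ln(T) / alpha
  T = 84.37/100 = 0.8437
  ln(T) = -0.16996
  -ln(T) = 0.16996
  thickness = 0.16996 / 0.034 = 5.0 mm

5.0 mm


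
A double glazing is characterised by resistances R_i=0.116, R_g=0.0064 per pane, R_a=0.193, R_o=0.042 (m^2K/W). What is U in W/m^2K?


Total thermal resistance (series):
  R_total = R_in + R_glass + R_air + R_glass + R_out
  R_total = 0.116 + 0.0064 + 0.193 + 0.0064 + 0.042 = 0.3638 m^2K/W
U-value = 1 / R_total = 1 / 0.3638 = 2.749 W/m^2K

2.749 W/m^2K


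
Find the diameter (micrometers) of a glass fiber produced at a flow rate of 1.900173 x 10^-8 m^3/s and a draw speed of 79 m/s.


Cross-sectional area from continuity:
  A = Q / v = 1.900173 x 10^-8 / 79 = 2.405282 x 10^-10 m^2
Diameter from circular cross-section:
  d = sqrt(4A / pi) * 10^6 (m -> um)
  d = sqrt(4 * 2.405282 x 10^-10 / pi) * 10^6 = 17.5 um

17.5 um


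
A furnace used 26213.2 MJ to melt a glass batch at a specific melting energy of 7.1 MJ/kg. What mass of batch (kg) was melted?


Rearrange E = m * s for m:
  m = E / s
  m = 26213.2 / 7.1 = 3692.0 kg

3692.0 kg


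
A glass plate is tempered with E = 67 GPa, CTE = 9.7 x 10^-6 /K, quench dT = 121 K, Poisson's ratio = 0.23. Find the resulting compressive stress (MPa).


Tempering stress: sigma = E * alpha * dT / (1 - nu)
  E (MPa) = 67 * 1000 = 67000
  Numerator = 67000 * (9.7 x 10^-6) * 121 = 78.6379
  Denominator = 1 - 0.23 = 0.77
  sigma = 78.6379 / 0.77 = 102.1 MPa

102.1 MPa


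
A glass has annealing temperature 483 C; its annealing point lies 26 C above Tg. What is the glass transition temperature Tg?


Rearrange T_anneal = Tg + offset for Tg:
  Tg = T_anneal - offset = 483 - 26 = 457 C

457 C


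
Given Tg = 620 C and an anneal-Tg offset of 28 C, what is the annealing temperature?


The annealing temperature is Tg plus the offset:
  T_anneal = 620 + 28 = 648 C

648 C


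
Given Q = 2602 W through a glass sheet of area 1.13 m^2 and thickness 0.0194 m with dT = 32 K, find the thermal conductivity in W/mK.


Fourier's law rearranged: k = Q * t / (A * dT)
  Numerator = 2602 * 0.0194 = 50.4788
  Denominator = 1.13 * 32 = 36.16
  k = 50.4788 / 36.16 = 1.396 W/mK

1.396 W/mK


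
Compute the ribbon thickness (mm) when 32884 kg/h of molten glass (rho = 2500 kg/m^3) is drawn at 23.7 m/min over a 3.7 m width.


Ribbon cross-section from mass balance:
  Volume rate = throughput / density = 32884 / 2500 = 13.1536 m^3/h
  thickness = volume rate / (speed * 60 * width), i.e.
  thickness = throughput / (60 * speed * width * density) * 1000
  thickness = 32884 / (60 * 23.7 * 3.7 * 2500) * 1000 = 2.5 mm

2.5 mm


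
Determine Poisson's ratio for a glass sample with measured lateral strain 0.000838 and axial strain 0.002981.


Poisson's ratio: nu = lateral strain / axial strain
  nu = 0.000838 / 0.002981 = 0.2811

0.2811


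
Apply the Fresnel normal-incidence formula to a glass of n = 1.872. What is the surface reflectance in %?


Fresnel reflectance at normal incidence:
  R = ((n - 1)/(n + 1))^2
  (n - 1)/(n + 1) = (1.872 - 1)/(1.872 + 1) = 0.303621
  R = 0.303621^2 = 0.0921857
  R(%) = 0.0921857 * 100 = 9.219%

9.219%


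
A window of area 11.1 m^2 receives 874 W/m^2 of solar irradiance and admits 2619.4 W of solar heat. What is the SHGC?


Rearrange Q = Area * SHGC * Irradiance:
  SHGC = Q / (Area * Irradiance)
  SHGC = 2619.4 / (11.1 * 874) = 0.27

0.27


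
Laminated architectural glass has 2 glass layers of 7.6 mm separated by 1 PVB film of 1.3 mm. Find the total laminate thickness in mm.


Total thickness = glass contribution + PVB contribution
  Glass: 2 * 7.6 = 15.2 mm
  PVB: 1 * 1.3 = 1.3 mm
  Total = 15.2 + 1.3 = 16.5 mm

16.5 mm


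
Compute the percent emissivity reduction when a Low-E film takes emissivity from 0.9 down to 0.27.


Percentage reduction = (1 - coated/uncoated) * 100
  Ratio = 0.27 / 0.9 = 0.3
  Reduction = (1 - 0.3) * 100 = 70.0%

70.0%


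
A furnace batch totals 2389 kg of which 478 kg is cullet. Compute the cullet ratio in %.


Cullet ratio = (cullet mass / total batch mass) * 100
  Ratio = 478 / 2389 * 100 = 20.01%

20.01%


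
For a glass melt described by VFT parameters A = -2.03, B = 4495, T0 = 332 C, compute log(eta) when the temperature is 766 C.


VFT equation: log(eta) = A + B / (T - T0)
  T - T0 = 766 - 332 = 434
  B / (T - T0) = 4495 / 434 = 10.357
  log(eta) = -2.03 + 10.357 = 8.327

8.327


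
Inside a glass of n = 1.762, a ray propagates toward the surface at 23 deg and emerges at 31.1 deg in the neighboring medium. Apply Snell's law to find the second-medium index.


Apply Snell's law: n1 * sin(theta1) = n2 * sin(theta2)
  n2 = n1 * sin(theta1) / sin(theta2)
  sin(23) = 0.390731
  sin(31.1) = 0.516533
  n2 = 1.762 * 0.390731 / 0.516533 = 1.3329

1.3329


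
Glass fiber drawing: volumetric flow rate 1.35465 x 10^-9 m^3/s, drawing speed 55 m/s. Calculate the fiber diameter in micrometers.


Cross-sectional area from continuity:
  A = Q / v = 1.35465 x 10^-9 / 55 = 2.463 x 10^-11 m^2
Diameter from circular cross-section:
  d = sqrt(4A / pi) * 10^6 (m -> um)
  d = sqrt(4 * 2.463 x 10^-11 / pi) * 10^6 = 5.6 um

5.6 um


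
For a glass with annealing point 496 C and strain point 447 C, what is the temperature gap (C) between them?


Gap = T_anneal - T_strain:
  gap = 496 - 447 = 49 C

49 C


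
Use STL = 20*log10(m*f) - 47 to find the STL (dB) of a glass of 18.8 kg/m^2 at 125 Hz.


Mass law: STL = 20 * log10(m * f) - 47
  m * f = 18.8 * 125 = 2350
  log10(2350) = 3.37107
  STL = 20 * 3.37107 - 47 = 67.4214 - 47 = 20.4 dB

20.4 dB


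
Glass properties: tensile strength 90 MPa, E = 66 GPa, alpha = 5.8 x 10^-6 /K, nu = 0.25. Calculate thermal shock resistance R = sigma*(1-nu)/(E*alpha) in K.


Thermal shock resistance: R = sigma * (1 - nu) / (E * alpha)
  Numerator = 90 * (1 - 0.25) = 67.5
  Denominator = 66 * 1000 * (5.8 x 10^-6) = 0.3828
  R = 67.5 / 0.3828 = 176.3 K

176.3 K


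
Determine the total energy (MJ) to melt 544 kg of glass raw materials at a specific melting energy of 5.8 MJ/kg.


Total energy = mass * specific energy
  E = 544 * 5.8 = 3155.2 MJ

3155.2 MJ


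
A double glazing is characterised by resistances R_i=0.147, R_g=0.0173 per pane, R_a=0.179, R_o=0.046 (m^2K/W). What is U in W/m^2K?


Total thermal resistance (series):
  R_total = R_in + R_glass + R_air + R_glass + R_out
  R_total = 0.147 + 0.0173 + 0.179 + 0.0173 + 0.046 = 0.4066 m^2K/W
U-value = 1 / R_total = 1 / 0.4066 = 2.459 W/m^2K

2.459 W/m^2K


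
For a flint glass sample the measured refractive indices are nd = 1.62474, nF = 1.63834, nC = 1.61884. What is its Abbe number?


Abbe number formula: Vd = (nd - 1) / (nF - nC)
  nd - 1 = 1.62474 - 1 = 0.62474
  nF - nC = 1.63834 - 1.61884 = 0.0195
  Vd = 0.62474 / 0.0195 = 32.04

32.04


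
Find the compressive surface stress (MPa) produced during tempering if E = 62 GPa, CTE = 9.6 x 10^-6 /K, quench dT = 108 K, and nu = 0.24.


Tempering stress: sigma = E * alpha * dT / (1 - nu)
  E (MPa) = 62 * 1000 = 62000
  Numerator = 62000 * (9.6 x 10^-6) * 108 = 64.2816
  Denominator = 1 - 0.24 = 0.76
  sigma = 64.2816 / 0.76 = 84.6 MPa

84.6 MPa


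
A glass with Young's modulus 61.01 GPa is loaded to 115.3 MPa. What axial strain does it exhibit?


Rearrange E = sigma / epsilon:
  epsilon = sigma / E
  E (MPa) = 61.01 * 1000 = 61010
  epsilon = 115.3 / 61010 = 0.00189

0.00189


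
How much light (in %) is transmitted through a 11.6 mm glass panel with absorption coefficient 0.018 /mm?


Beer-Lambert law: T = exp(-alpha * thickness)
  exponent = -0.018 * 11.6 = -0.2088
  T = exp(-0.2088) = 0.8116
  Percentage = 0.8116 * 100 = 81.16%

81.16%


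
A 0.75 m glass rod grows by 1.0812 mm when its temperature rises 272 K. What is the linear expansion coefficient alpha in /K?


Rearrange dL = alpha * L0 * dT for alpha:
  alpha = dL / (L0 * dT)
  alpha = (1.0812 / 1000) / (0.75 * 272) = 0.0000053 /K = 5.3 x 10^-6 /K

5.3 x 10^-6 /K


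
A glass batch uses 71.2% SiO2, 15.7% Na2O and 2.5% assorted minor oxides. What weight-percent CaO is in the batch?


Pieces sum to 100%:
  CaO = 100 - (SiO2 + Na2O + others)
  CaO = 100 - (71.2 + 15.7 + 2.5) = 10.6%

10.6%


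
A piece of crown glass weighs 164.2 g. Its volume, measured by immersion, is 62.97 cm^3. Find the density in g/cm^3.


Use the definition of density:
  rho = mass / volume
  rho = 164.2 / 62.97 = 2.608 g/cm^3

2.608 g/cm^3


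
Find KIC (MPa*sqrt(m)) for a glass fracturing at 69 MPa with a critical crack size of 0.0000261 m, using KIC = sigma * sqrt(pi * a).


Fracture toughness: KIC = sigma * sqrt(pi * a)
  pi * a = pi * 0.0000261 = 0.000081996
  sqrt(pi * a) = 0.009055
  KIC = 69 * 0.009055 = 0.625 MPa*sqrt(m)

0.625 MPa*sqrt(m)


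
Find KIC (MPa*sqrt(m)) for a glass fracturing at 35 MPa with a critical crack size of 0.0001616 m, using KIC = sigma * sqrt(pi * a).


Fracture toughness: KIC = sigma * sqrt(pi * a)
  pi * a = pi * 0.0001616 = 0.000507681
  sqrt(pi * a) = 0.022532
  KIC = 35 * 0.022532 = 0.789 MPa*sqrt(m)

0.789 MPa*sqrt(m)


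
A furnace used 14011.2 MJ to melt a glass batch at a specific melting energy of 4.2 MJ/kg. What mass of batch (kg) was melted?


Rearrange E = m * s for m:
  m = E / s
  m = 14011.2 / 4.2 = 3336.0 kg

3336.0 kg


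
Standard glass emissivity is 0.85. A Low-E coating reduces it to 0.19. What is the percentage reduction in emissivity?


Percentage reduction = (1 - coated/uncoated) * 100
  Ratio = 0.19 / 0.85 = 0.2235
  Reduction = (1 - 0.2235) * 100 = 77.6%

77.6%


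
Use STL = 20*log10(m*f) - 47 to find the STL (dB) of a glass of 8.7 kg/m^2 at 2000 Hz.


Mass law: STL = 20 * log10(m * f) - 47
  m * f = 8.7 * 2000 = 17400
  log10(17400) = 4.24055
  STL = 20 * 4.24055 - 47 = 84.811 - 47 = 37.8 dB

37.8 dB


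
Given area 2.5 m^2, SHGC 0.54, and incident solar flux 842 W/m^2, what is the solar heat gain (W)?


Solar heat gain: Q = Area * SHGC * Irradiance
  Q = 2.5 * 0.54 * 842 = 1136.7 W

1136.7 W


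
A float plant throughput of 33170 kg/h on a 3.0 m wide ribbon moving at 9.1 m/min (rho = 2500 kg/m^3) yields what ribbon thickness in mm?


Ribbon cross-section from mass balance:
  Volume rate = throughput / density = 33170 / 2500 = 13.268 m^3/h
  thickness = volume rate / (speed * 60 * width), i.e.
  thickness = throughput / (60 * speed * width * density) * 1000
  thickness = 33170 / (60 * 9.1 * 3.0 * 2500) * 1000 = 8.1 mm

8.1 mm


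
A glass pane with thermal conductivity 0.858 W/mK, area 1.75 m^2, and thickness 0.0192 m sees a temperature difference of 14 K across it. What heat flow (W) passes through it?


Fourier's law: Q = k * A * dT / t
  Q = 0.858 * 1.75 * 14 / 0.0192
  Q = 21.021 / 0.0192 = 1094.8 W

1094.8 W


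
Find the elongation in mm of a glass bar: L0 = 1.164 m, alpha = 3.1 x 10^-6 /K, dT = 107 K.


Thermal expansion formula: dL = alpha * L0 * dT
  dL = (3.1 x 10^-6) * 1.164 * 107 = 0.0003861 m
Convert to mm: 0.0003861 * 1000 = 0.3861 mm

0.3861 mm


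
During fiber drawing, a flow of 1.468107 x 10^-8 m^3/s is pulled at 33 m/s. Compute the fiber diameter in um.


Cross-sectional area from continuity:
  A = Q / v = 1.468107 x 10^-8 / 33 = 4.448809 x 10^-10 m^2
Diameter from circular cross-section:
  d = sqrt(4A / pi) * 10^6 (m -> um)
  d = sqrt(4 * 4.448809 x 10^-10 / pi) * 10^6 = 23.8 um

23.8 um


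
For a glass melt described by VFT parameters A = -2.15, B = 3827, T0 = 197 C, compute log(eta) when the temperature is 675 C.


VFT equation: log(eta) = A + B / (T - T0)
  T - T0 = 675 - 197 = 478
  B / (T - T0) = 3827 / 478 = 8.006
  log(eta) = -2.15 + 8.006 = 5.856

5.856


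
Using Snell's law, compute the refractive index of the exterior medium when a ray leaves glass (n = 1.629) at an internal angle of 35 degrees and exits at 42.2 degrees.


Apply Snell's law: n1 * sin(theta1) = n2 * sin(theta2)
  n2 = n1 * sin(theta1) / sin(theta2)
  sin(35) = 0.573576
  sin(42.2) = 0.671721
  n2 = 1.629 * 0.573576 / 0.671721 = 1.391

1.391


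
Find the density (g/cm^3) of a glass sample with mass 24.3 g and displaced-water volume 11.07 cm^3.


Use the definition of density:
  rho = mass / volume
  rho = 24.3 / 11.07 = 2.195 g/cm^3

2.195 g/cm^3


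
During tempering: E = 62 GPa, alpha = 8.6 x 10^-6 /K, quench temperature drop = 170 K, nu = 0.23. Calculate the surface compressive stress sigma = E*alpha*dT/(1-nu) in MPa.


Tempering stress: sigma = E * alpha * dT / (1 - nu)
  E (MPa) = 62 * 1000 = 62000
  Numerator = 62000 * (8.6 x 10^-6) * 170 = 90.644
  Denominator = 1 - 0.23 = 0.77
  sigma = 90.644 / 0.77 = 117.7 MPa

117.7 MPa


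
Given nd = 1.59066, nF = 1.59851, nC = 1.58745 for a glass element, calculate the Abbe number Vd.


Abbe number formula: Vd = (nd - 1) / (nF - nC)
  nd - 1 = 1.59066 - 1 = 0.59066
  nF - nC = 1.59851 - 1.58745 = 0.01106
  Vd = 0.59066 / 0.01106 = 53.41

53.41


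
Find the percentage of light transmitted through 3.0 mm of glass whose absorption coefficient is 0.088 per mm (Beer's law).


Beer-Lambert law: T = exp(-alpha * thickness)
  exponent = -0.088 * 3.0 = -0.264
  T = exp(-0.264) = 0.768
  Percentage = 0.768 * 100 = 76.8%

76.8%


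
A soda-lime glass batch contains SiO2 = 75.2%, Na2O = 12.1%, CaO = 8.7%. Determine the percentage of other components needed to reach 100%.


Sum the three major oxides:
  SiO2 + Na2O + CaO = 75.2 + 12.1 + 8.7 = 96.0%
Subtract from 100%:
  Others = 100 - 96.0 = 4.0%

4.0%


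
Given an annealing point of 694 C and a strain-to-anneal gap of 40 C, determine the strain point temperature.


Strain point = annealing point - difference:
  T_strain = 694 - 40 = 654 C

654 C


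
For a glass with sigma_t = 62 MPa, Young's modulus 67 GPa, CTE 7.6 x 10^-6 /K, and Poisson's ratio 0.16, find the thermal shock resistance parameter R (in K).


Thermal shock resistance: R = sigma * (1 - nu) / (E * alpha)
  Numerator = 62 * (1 - 0.16) = 52.08
  Denominator = 67 * 1000 * (7.6 x 10^-6) = 0.5092
  R = 52.08 / 0.5092 = 102.3 K

102.3 K


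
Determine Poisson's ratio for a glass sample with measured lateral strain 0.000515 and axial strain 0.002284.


Poisson's ratio: nu = lateral strain / axial strain
  nu = 0.000515 / 0.002284 = 0.2255

0.2255


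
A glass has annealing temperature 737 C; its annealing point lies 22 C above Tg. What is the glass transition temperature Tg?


Rearrange T_anneal = Tg + offset for Tg:
  Tg = T_anneal - offset = 737 - 22 = 715 C

715 C


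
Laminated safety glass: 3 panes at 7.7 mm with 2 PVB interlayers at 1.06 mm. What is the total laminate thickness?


Total thickness = glass contribution + PVB contribution
  Glass: 3 * 7.7 = 23.1 mm
  PVB: 2 * 1.06 = 2.12 mm
  Total = 23.1 + 2.12 = 25.22 mm

25.22 mm


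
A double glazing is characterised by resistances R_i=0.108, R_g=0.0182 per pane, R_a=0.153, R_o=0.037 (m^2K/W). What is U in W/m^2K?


Total thermal resistance (series):
  R_total = R_in + R_glass + R_air + R_glass + R_out
  R_total = 0.108 + 0.0182 + 0.153 + 0.0182 + 0.037 = 0.3344 m^2K/W
U-value = 1 / R_total = 1 / 0.3344 = 2.99 W/m^2K

2.99 W/m^2K


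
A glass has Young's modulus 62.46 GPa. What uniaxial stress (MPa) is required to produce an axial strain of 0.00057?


Rearrange E = sigma / epsilon:
  sigma = E * epsilon
  E (MPa) = 62.46 * 1000 = 62460
  sigma = 62460 * 0.00057 = 35.6 MPa

35.6 MPa


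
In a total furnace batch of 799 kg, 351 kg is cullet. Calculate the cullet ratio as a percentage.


Cullet ratio = (cullet mass / total batch mass) * 100
  Ratio = 351 / 799 * 100 = 43.93%

43.93%


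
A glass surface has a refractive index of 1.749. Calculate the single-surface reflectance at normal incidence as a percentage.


Fresnel reflectance at normal incidence:
  R = ((n - 1)/(n + 1))^2
  (n - 1)/(n + 1) = (1.749 - 1)/(1.749 + 1) = 0.272463
  R = 0.272463^2 = 0.0742361
  R(%) = 0.0742361 * 100 = 7.424%

7.424%


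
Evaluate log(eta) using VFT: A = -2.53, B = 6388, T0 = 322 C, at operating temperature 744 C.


VFT equation: log(eta) = A + B / (T - T0)
  T - T0 = 744 - 322 = 422
  B / (T - T0) = 6388 / 422 = 15.137
  log(eta) = -2.53 + 15.137 = 12.607

12.607


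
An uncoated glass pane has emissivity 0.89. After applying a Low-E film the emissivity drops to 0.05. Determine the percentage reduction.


Percentage reduction = (1 - coated/uncoated) * 100
  Ratio = 0.05 / 0.89 = 0.0562
  Reduction = (1 - 0.0562) * 100 = 94.4%

94.4%


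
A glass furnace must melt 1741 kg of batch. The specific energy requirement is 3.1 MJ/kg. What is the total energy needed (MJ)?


Total energy = mass * specific energy
  E = 1741 * 3.1 = 5397.1 MJ

5397.1 MJ


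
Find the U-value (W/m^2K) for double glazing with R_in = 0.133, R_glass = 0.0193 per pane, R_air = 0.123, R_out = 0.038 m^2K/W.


Total thermal resistance (series):
  R_total = R_in + R_glass + R_air + R_glass + R_out
  R_total = 0.133 + 0.0193 + 0.123 + 0.0193 + 0.038 = 0.3326 m^2K/W
U-value = 1 / R_total = 1 / 0.3326 = 3.007 W/m^2K

3.007 W/m^2K


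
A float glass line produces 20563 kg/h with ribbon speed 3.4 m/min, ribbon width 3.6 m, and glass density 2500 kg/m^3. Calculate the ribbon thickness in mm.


Ribbon cross-section from mass balance:
  Volume rate = throughput / density = 20563 / 2500 = 8.2252 m^3/h
  thickness = volume rate / (speed * 60 * width), i.e.
  thickness = throughput / (60 * speed * width * density) * 1000
  thickness = 20563 / (60 * 3.4 * 3.6 * 2500) * 1000 = 11.2 mm

11.2 mm


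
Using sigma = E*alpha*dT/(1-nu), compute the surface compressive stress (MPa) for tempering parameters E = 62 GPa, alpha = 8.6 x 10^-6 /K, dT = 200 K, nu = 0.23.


Tempering stress: sigma = E * alpha * dT / (1 - nu)
  E (MPa) = 62 * 1000 = 62000
  Numerator = 62000 * (8.6 x 10^-6) * 200 = 106.64
  Denominator = 1 - 0.23 = 0.77
  sigma = 106.64 / 0.77 = 138.5 MPa

138.5 MPa


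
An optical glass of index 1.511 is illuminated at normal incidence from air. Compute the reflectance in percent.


Fresnel reflectance at normal incidence:
  R = ((n - 1)/(n + 1))^2
  (n - 1)/(n + 1) = (1.511 - 1)/(1.511 + 1) = 0.203505
  R = 0.203505^2 = 0.0414143
  R(%) = 0.0414143 * 100 = 4.141%

4.141%


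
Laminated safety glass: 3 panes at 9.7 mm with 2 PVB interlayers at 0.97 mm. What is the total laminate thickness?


Total thickness = glass contribution + PVB contribution
  Glass: 3 * 9.7 = 29.1 mm
  PVB: 2 * 0.97 = 1.94 mm
  Total = 29.1 + 1.94 = 31.04 mm

31.04 mm


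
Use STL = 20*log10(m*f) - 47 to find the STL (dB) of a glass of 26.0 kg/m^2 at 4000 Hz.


Mass law: STL = 20 * log10(m * f) - 47
  m * f = 26.0 * 4000 = 104000
  log10(104000) = 5.01703
  STL = 20 * 5.01703 - 47 = 100.3406 - 47 = 53.3 dB

53.3 dB


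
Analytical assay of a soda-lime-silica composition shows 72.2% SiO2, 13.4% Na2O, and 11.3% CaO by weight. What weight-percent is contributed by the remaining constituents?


Sum the three major oxides:
  SiO2 + Na2O + CaO = 72.2 + 13.4 + 11.3 = 96.9%
Subtract from 100%:
  Others = 100 - 96.9 = 3.1%

3.1%


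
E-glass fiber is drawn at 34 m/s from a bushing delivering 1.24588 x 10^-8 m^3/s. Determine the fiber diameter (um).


Cross-sectional area from continuity:
  A = Q / v = 1.24588 x 10^-8 / 34 = 3.664353 x 10^-10 m^2
Diameter from circular cross-section:
  d = sqrt(4A / pi) * 10^6 (m -> um)
  d = sqrt(4 * 3.664353 x 10^-10 / pi) * 10^6 = 21.6 um

21.6 um


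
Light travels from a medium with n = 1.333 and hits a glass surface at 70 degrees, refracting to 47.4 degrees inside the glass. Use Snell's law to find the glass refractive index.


Apply Snell's law: n1 * sin(theta1) = n2 * sin(theta2)
  n2 = n1 * sin(theta1) / sin(theta2)
  sin(70) = 0.939693
  sin(47.4) = 0.736097
  n2 = 1.333 * 0.939693 / 0.736097 = 1.7017

1.7017


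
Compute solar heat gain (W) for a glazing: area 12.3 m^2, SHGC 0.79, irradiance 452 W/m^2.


Solar heat gain: Q = Area * SHGC * Irradiance
  Q = 12.3 * 0.79 * 452 = 4392.1 W

4392.1 W


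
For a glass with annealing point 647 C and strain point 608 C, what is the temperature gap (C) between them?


Gap = T_anneal - T_strain:
  gap = 647 - 608 = 39 C

39 C


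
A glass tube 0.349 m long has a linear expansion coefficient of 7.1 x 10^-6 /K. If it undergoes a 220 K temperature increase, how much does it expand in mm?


Thermal expansion formula: dL = alpha * L0 * dT
  dL = (7.1 x 10^-6) * 0.349 * 220 = 0.00054514 m
Convert to mm: 0.00054514 * 1000 = 0.5451 mm

0.5451 mm


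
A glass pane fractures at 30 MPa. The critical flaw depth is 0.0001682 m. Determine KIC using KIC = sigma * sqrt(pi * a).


Fracture toughness: KIC = sigma * sqrt(pi * a)
  pi * a = pi * 0.0001682 = 0.000528416
  sqrt(pi * a) = 0.022987
  KIC = 30 * 0.022987 = 0.69 MPa*sqrt(m)

0.69 MPa*sqrt(m)


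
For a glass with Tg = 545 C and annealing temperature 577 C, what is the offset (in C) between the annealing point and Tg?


Offset = T_anneal - Tg:
  offset = 577 - 545 = 32 C

32 C


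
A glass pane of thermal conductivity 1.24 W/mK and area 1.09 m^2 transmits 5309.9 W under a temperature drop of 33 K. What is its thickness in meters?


Fourier's law: t = k * A * dT / Q
  t = 1.24 * 1.09 * 33 / 5309.9
  t = 44.6028 / 5309.9 = 0.0084 m

0.0084 m


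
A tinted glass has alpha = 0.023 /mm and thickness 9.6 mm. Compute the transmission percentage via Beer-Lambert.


Beer-Lambert law: T = exp(-alpha * thickness)
  exponent = -0.023 * 9.6 = -0.2208
  T = exp(-0.2208) = 0.8019
  Percentage = 0.8019 * 100 = 80.19%

80.19%


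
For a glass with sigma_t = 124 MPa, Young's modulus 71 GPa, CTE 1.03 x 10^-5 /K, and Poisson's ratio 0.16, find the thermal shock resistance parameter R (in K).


Thermal shock resistance: R = sigma * (1 - nu) / (E * alpha)
  Numerator = 124 * (1 - 0.16) = 104.16
  Denominator = 71 * 1000 * (1.03 x 10^-5) = 0.7313
  R = 104.16 / 0.7313 = 142.4 K

142.4 K


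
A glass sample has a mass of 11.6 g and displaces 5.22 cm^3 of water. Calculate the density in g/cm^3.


Use the definition of density:
  rho = mass / volume
  rho = 11.6 / 5.22 = 2.222 g/cm^3

2.222 g/cm^3


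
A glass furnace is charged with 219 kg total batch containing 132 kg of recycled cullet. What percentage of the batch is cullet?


Cullet ratio = (cullet mass / total batch mass) * 100
  Ratio = 132 / 219 * 100 = 60.27%

60.27%


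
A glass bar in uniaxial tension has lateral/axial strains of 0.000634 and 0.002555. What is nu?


Poisson's ratio: nu = lateral strain / axial strain
  nu = 0.000634 / 0.002555 = 0.2481

0.2481


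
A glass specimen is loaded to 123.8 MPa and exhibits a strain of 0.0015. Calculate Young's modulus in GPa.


Young's modulus: E = stress / strain
  E = 123.8 MPa / 0.0015 = 82533.33 MPa
Convert to GPa: 82533.33 / 1000 = 82.53 GPa

82.53 GPa


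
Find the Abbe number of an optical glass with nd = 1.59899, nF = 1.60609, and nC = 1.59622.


Abbe number formula: Vd = (nd - 1) / (nF - nC)
  nd - 1 = 1.59899 - 1 = 0.59899
  nF - nC = 1.60609 - 1.59622 = 0.00987
  Vd = 0.59899 / 0.00987 = 60.69

60.69


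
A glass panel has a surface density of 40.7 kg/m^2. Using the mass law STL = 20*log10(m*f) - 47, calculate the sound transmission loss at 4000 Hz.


Mass law: STL = 20 * log10(m * f) - 47
  m * f = 40.7 * 4000 = 162800
  log10(162800) = 5.21165
  STL = 20 * 5.21165 - 47 = 104.233 - 47 = 57.2 dB

57.2 dB


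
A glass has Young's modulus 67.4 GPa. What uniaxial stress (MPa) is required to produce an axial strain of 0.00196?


Rearrange E = sigma / epsilon:
  sigma = E * epsilon
  E (MPa) = 67.4 * 1000 = 67400
  sigma = 67400 * 0.00196 = 132.1 MPa

132.1 MPa


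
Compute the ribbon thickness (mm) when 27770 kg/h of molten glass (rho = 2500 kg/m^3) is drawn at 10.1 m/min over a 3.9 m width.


Ribbon cross-section from mass balance:
  Volume rate = throughput / density = 27770 / 2500 = 11.108 m^3/h
  thickness = volume rate / (speed * 60 * width), i.e.
  thickness = throughput / (60 * speed * width * density) * 1000
  thickness = 27770 / (60 * 10.1 * 3.9 * 2500) * 1000 = 4.7 mm

4.7 mm


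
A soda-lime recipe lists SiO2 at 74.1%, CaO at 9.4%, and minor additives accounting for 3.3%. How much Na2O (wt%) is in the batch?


Pieces sum to 100%:
  Na2O = 100 - (SiO2 + CaO + others)
  Na2O = 100 - (74.1 + 9.4 + 3.3) = 13.2%

13.2%


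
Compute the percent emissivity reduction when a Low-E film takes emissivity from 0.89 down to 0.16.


Percentage reduction = (1 - coated/uncoated) * 100
  Ratio = 0.16 / 0.89 = 0.1798
  Reduction = (1 - 0.1798) * 100 = 82.0%

82.0%


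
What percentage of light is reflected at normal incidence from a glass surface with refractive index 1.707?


Fresnel reflectance at normal incidence:
  R = ((n - 1)/(n + 1))^2
  (n - 1)/(n + 1) = (1.707 - 1)/(1.707 + 1) = 0.261175
  R = 0.261175^2 = 0.0682124
  R(%) = 0.0682124 * 100 = 6.821%

6.821%


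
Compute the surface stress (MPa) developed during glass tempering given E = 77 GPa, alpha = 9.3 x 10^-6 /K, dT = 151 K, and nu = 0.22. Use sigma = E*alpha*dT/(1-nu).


Tempering stress: sigma = E * alpha * dT / (1 - nu)
  E (MPa) = 77 * 1000 = 77000
  Numerator = 77000 * (9.3 x 10^-6) * 151 = 108.1311
  Denominator = 1 - 0.22 = 0.78
  sigma = 108.1311 / 0.78 = 138.6 MPa

138.6 MPa


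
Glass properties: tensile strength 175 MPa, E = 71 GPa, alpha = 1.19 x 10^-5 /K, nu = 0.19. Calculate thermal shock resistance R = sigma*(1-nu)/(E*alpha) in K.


Thermal shock resistance: R = sigma * (1 - nu) / (E * alpha)
  Numerator = 175 * (1 - 0.19) = 141.75
  Denominator = 71 * 1000 * (1.19 x 10^-5) = 0.8449
  R = 141.75 / 0.8449 = 167.8 K

167.8 K


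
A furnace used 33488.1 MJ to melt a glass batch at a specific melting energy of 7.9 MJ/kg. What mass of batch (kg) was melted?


Rearrange E = m * s for m:
  m = E / s
  m = 33488.1 / 7.9 = 4239.0 kg

4239.0 kg


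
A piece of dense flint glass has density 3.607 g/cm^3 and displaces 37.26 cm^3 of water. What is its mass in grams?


Rearrange rho = m / V:
  m = rho * V
  m = 3.607 * 37.26 = 134.397 g

134.397 g


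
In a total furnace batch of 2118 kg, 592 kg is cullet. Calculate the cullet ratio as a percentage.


Cullet ratio = (cullet mass / total batch mass) * 100
  Ratio = 592 / 2118 * 100 = 27.95%

27.95%


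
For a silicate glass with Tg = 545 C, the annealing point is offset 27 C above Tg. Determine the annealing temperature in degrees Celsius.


The annealing temperature is Tg plus the offset:
  T_anneal = 545 + 27 = 572 C

572 C


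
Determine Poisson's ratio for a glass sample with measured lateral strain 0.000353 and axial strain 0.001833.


Poisson's ratio: nu = lateral strain / axial strain
  nu = 0.000353 / 0.001833 = 0.1926

0.1926


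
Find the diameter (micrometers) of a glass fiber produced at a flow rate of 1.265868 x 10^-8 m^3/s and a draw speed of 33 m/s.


Cross-sectional area from continuity:
  A = Q / v = 1.265868 x 10^-8 / 33 = 3.835964 x 10^-10 m^2
Diameter from circular cross-section:
  d = sqrt(4A / pi) * 10^6 (m -> um)
  d = sqrt(4 * 3.835964 x 10^-10 / pi) * 10^6 = 22.1 um

22.1 um


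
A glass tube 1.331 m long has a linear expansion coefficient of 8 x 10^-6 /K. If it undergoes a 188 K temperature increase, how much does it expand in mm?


Thermal expansion formula: dL = alpha * L0 * dT
  dL = (8 x 10^-6) * 1.331 * 188 = 0.00200182 m
Convert to mm: 0.00200182 * 1000 = 2.0018 mm

2.0018 mm


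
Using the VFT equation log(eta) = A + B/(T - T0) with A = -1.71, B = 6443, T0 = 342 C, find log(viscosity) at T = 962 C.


VFT equation: log(eta) = A + B / (T - T0)
  T - T0 = 962 - 342 = 620
  B / (T - T0) = 6443 / 620 = 10.392
  log(eta) = -1.71 + 10.392 = 8.682

8.682


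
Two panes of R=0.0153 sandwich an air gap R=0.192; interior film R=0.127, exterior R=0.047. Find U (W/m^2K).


Total thermal resistance (series):
  R_total = R_in + R_glass + R_air + R_glass + R_out
  R_total = 0.127 + 0.0153 + 0.192 + 0.0153 + 0.047 = 0.3966 m^2K/W
U-value = 1 / R_total = 1 / 0.3966 = 2.521 W/m^2K

2.521 W/m^2K


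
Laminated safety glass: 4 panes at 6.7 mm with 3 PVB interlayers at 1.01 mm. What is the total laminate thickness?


Total thickness = glass contribution + PVB contribution
  Glass: 4 * 6.7 = 26.8 mm
  PVB: 3 * 1.01 = 3.03 mm
  Total = 26.8 + 3.03 = 29.83 mm

29.83 mm


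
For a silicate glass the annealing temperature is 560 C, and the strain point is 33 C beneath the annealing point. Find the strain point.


Strain point = annealing point - difference:
  T_strain = 560 - 33 = 527 C

527 C


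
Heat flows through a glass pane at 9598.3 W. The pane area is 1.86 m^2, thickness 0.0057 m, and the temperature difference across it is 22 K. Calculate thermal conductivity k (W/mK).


Fourier's law rearranged: k = Q * t / (A * dT)
  Numerator = 9598.3 * 0.0057 = 54.71031
  Denominator = 1.86 * 22 = 40.92
  k = 54.71031 / 40.92 = 1.337 W/mK

1.337 W/mK


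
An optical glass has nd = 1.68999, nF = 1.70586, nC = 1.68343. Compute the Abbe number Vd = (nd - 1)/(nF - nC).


Abbe number formula: Vd = (nd - 1) / (nF - nC)
  nd - 1 = 1.68999 - 1 = 0.68999
  nF - nC = 1.70586 - 1.68343 = 0.02243
  Vd = 0.68999 / 0.02243 = 30.76

30.76


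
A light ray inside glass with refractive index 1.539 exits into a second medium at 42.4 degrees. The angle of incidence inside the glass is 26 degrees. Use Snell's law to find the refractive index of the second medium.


Apply Snell's law: n1 * sin(theta1) = n2 * sin(theta2)
  n2 = n1 * sin(theta1) / sin(theta2)
  sin(26) = 0.438371
  sin(42.4) = 0.674302
  n2 = 1.539 * 0.438371 / 0.674302 = 1.0005

1.0005


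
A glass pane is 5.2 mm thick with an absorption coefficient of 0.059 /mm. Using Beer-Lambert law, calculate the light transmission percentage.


Beer-Lambert law: T = exp(-alpha * thickness)
  exponent = -0.059 * 5.2 = -0.3068
  T = exp(-0.3068) = 0.7358
  Percentage = 0.7358 * 100 = 73.58%

73.58%


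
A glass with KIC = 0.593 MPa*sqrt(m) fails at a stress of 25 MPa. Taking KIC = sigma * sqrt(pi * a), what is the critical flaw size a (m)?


Rearrange KIC = sigma * sqrt(pi * a):
  sqrt(pi * a) = KIC / sigma
  sqrt(pi * a) = 0.593 / 25 = 0.02372
  a = (KIC / sigma)^2 / pi
  a = 0.02372^2 / pi = 0.0001791 m

0.0001791 m


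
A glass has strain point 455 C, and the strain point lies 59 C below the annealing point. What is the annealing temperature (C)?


T_anneal = T_strain + gap:
  T_anneal = 455 + 59 = 514 C

514 C


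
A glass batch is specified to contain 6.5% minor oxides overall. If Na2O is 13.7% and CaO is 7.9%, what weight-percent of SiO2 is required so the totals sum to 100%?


Known pieces sum to 100%:
  SiO2 = 100 - (others + Na2O + CaO)
  SiO2 = 100 - (6.5 + 13.7 + 7.9) = 71.9%

71.9%


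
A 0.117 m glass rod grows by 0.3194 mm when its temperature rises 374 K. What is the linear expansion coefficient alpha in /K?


Rearrange dL = alpha * L0 * dT for alpha:
  alpha = dL / (L0 * dT)
  alpha = (0.3194 / 1000) / (0.117 * 374) = 0.000007299 /K = 7.299 x 10^-6 /K

7.299 x 10^-6 /K


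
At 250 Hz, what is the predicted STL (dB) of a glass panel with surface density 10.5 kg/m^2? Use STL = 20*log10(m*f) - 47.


Mass law: STL = 20 * log10(m * f) - 47
  m * f = 10.5 * 250 = 2625
  log10(2625) = 3.41913
  STL = 20 * 3.41913 - 47 = 68.3826 - 47 = 21.4 dB

21.4 dB


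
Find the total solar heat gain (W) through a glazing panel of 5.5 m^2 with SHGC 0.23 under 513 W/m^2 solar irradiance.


Solar heat gain: Q = Area * SHGC * Irradiance
  Q = 5.5 * 0.23 * 513 = 648.9 W

648.9 W


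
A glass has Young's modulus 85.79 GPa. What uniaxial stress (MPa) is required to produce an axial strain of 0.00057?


Rearrange E = sigma / epsilon:
  sigma = E * epsilon
  E (MPa) = 85.79 * 1000 = 85790
  sigma = 85790 * 0.00057 = 48.9 MPa

48.9 MPa


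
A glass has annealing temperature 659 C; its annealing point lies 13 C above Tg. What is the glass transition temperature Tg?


Rearrange T_anneal = Tg + offset for Tg:
  Tg = T_anneal - offset = 659 - 13 = 646 C

646 C


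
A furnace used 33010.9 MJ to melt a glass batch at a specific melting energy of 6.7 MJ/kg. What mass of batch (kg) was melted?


Rearrange E = m * s for m:
  m = E / s
  m = 33010.9 / 6.7 = 4927.0 kg

4927.0 kg


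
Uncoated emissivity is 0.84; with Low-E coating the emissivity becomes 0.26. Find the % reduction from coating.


Percentage reduction = (1 - coated/uncoated) * 100
  Ratio = 0.26 / 0.84 = 0.3095
  Reduction = (1 - 0.3095) * 100 = 69.0%

69.0%


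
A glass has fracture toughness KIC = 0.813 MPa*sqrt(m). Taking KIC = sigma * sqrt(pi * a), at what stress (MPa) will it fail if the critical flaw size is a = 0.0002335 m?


Rearrange KIC = sigma * sqrt(pi * a):
  sigma = KIC / sqrt(pi * a)
  sqrt(pi * 0.0002335) = 0.027084
  sigma = 0.813 / 0.027084 = 30.02 MPa

30.02 MPa


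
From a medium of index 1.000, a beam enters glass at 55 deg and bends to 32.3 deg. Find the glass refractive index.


Apply Snell's law: n1 * sin(theta1) = n2 * sin(theta2)
  n2 = n1 * sin(theta1) / sin(theta2)
  sin(55) = 0.819152
  sin(32.3) = 0.534352
  n2 = 1.000 * 0.819152 / 0.534352 = 1.533

1.533


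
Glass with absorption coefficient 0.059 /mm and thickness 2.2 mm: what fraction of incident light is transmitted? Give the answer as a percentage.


Beer-Lambert law: T = exp(-alpha * thickness)
  exponent = -0.059 * 2.2 = -0.1298
  T = exp(-0.1298) = 0.8783
  Percentage = 0.8783 * 100 = 87.83%

87.83%


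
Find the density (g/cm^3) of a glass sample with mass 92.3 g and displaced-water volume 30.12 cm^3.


Use the definition of density:
  rho = mass / volume
  rho = 92.3 / 30.12 = 3.064 g/cm^3

3.064 g/cm^3


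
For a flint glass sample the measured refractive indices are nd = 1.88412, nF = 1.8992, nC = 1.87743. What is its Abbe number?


Abbe number formula: Vd = (nd - 1) / (nF - nC)
  nd - 1 = 1.88412 - 1 = 0.88412
  nF - nC = 1.8992 - 1.87743 = 0.02177
  Vd = 0.88412 / 0.02177 = 40.61

40.61
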